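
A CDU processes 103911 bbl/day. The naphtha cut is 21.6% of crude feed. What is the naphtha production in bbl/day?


Crude throughput = 103911 bbl/day
Fraction yield = 21.6%
yield = throughput * fraction / 100
yield = 103911 * 21.6 / 100 = 22444.776

22444.776 bbl/day


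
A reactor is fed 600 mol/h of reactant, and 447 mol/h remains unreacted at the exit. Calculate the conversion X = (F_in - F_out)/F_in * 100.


X = (F_in - F_out) / F_in * 100
Moles reacted = 600 - 447 = 153
X = 153 / 600 * 100
= 0.2550 * 100
= 25.50 %

25.50 %


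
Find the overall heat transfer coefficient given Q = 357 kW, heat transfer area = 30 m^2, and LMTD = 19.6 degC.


From Q = U*A*LMTD, U = Q / (A * LMTD)
U = 357 / (30 * 19.6) = 357 / 588 = 0.6071

0.6071 kW/(m^2*K)


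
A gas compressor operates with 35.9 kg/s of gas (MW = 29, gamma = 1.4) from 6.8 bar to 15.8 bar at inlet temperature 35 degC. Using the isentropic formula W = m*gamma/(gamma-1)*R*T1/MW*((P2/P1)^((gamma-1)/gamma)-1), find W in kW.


Isentropic work: W = m*(gamma/(gamma-1))*(R*T1/MW)*((P2/P1)^((gamma-1)/gamma) - 1)
T1 = 35 + 273.15 = 308.15 K
Pressure ratio = 15.8 / 6.8 = 2.32353
Exponent = (1.4 - 1)/1.4 = 0.285714
(P2/P1)^exp - 1 = 2.32353^0.285714 - 1 = 0.272371
W = 35.9 * 1.4 / 0.4 * 8.314 * 308.15 / 29 * 0.272371 = 3023

3023 kW


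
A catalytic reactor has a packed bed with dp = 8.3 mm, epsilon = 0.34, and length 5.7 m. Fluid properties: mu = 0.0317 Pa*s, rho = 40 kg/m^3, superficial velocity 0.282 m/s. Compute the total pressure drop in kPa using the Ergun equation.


dp = 8.3 mm = 0.0083 m
Viscous term = 150*0.0317*0.282*(1-0.34)^2 / (0.0083^2*0.34^3) = 215722
Inertial term = 1.75*40*0.282^2*(1-0.34) / (0.0083*0.34^3) = 11262.3
dP/L = 215722 + 11262.3 = 226984 Pa/m
dP = 226984 * 5.7 / 1000 = 1294 kPa

1294 kPa


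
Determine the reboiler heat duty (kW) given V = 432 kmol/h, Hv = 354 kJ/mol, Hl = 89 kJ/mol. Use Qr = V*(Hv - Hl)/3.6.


Qr = 432 * (354 - 89) / 3.6 = 432 * 265 / 3.6 = 31800

31800 kW


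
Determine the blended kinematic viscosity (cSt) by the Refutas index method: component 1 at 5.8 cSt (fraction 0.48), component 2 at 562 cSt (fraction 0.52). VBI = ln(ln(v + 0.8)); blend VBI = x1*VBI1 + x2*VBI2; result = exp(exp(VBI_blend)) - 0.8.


Refutas method: VBN_i = 14.534*ln(ln(visc_i + 0.8)) + 10.975, blended linearly by mass fraction; since VBN is linear in VBI_i = ln(ln(visc_i + 0.8)) and the fractions sum to 1, blend VBI directly: visc = exp(exp(VBI_blend)) - 0.8
VBI_1 = ln(ln(5.8 + 0.8)) = 0.635025
VBI_2 = ln(ln(562 + 0.8)) = 1.84576
VBI_blend = 0.48 * 0.635025 + 0.52 * 1.84576 = 1.26461
visc_blend = exp(exp(1.26461)) - 0.8 = 33.73

33.73 cSt


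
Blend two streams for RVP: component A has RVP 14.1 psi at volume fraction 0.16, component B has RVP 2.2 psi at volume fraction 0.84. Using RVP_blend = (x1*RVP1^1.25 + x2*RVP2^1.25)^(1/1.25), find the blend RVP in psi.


Chevron index: RVP_blend = (sum xi*RVPi^1.25)^(1/1.25)
RVP^1.25 terms: 0.16 * 14.1^1.25 + 0.84 * 2.2^1.25 = 6.62228
RVP_blend = 6.62228^(1/1.25) = 4.537

4.537 psi


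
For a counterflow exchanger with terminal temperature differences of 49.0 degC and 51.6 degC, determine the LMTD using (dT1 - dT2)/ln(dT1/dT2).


LMTD = (dT1 - dT2) / ln(dT1/dT2)
= (49.0 - 51.6) / ln(49.0 / 51.6) = -2.6 / -0.0517014 = 50.29

50.29 degC


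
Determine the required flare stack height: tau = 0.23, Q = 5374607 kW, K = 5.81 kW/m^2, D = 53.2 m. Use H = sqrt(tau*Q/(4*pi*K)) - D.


tau*Q/(4*pi*K) = 0.23 * 5374607 / (4 * pi * 5.81) = 16931.2
sqrt(16931.2) = 130.12
H = 130.12 - 53.2 = 76.92

76.92 m


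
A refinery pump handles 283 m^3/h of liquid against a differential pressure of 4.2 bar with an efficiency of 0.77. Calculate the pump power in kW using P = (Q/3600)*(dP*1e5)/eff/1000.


Q = 283 / 3600 = 0.0786111 m^3/s
P = 0.0786111 * (4.2 * 1e5) / 0.77 / 1000 = 42.88

42.88 kW


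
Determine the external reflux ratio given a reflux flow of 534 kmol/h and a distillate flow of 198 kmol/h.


Reflux ratio definition: R = L / D (liquid returned / distillate withdrawn)
L = 534 kmol/h, D = 198 kmol/h
R = 534 / 198 = 2.697

2.697


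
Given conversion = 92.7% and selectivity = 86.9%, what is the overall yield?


Overall yield = conversion (%) * selectivity (%) / 100
Conversion = 92.7%, Selectivity = 86.9%
Y = 92.7 * 86.9 / 100
= 80.5563 %

80.5563 %


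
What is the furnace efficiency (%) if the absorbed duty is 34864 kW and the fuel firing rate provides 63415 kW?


Furnace efficiency = Q_absorbed / Q_fuel * 100
= 34864 / 63415 * 100 = 54.98

54.98 %


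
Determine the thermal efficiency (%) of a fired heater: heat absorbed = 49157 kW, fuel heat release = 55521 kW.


Furnace efficiency = Q_absorbed / Q_fuel * 100
= 49157 / 55521 * 100 = 88.54

88.54 %


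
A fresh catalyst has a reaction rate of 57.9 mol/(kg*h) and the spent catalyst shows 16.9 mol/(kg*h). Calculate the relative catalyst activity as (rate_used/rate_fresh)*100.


Activity (%) = (rate_used / rate_fresh) * 100
rate_used = 16.9, rate_fresh = 57.9
= (16.9 / 57.9) * 100
= 0.2919 * 100 = 29.19

29.19 %


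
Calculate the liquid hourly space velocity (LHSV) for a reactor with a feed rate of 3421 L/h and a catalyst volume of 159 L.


LHSV = volumetric feed rate / catalyst volume
= 3421 L/h / 159 L
= 21.52 h^-1

21.52 h^-1


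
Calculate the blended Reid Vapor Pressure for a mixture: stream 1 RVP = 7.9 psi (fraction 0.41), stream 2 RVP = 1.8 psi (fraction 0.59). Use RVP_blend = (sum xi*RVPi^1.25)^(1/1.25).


Chevron index: RVP_blend = (sum xi*RVPi^1.25)^(1/1.25)
RVP^1.25 terms: 0.41 * 7.9^1.25 + 0.59 * 1.8^1.25 = 6.66033
RVP_blend = 6.66033^(1/1.25) = 4.558

4.558 psi


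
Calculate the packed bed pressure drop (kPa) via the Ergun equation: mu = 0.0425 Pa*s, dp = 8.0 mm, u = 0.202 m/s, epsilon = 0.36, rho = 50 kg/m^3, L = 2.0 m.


dp = 8.0 mm = 0.008 m
Viscous term = 150*0.0425*0.202*(1-0.36)^2 / (0.008^2*0.36^3) = 176646
Inertial term = 1.75*50*0.202^2*(1-0.36) / (0.008*0.36^3) = 6122
dP/L = 176646 + 6122 = 182768 Pa/m
dP = 182768 * 2.0 / 1000 = 365.5 kPa

365.5 kPa


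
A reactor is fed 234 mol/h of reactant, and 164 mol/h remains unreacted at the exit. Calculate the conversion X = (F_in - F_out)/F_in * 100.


X = (F_in - F_out) / F_in * 100
Moles reacted = 234 - 164 = 70
X = 70 / 234 * 100
= 0.2991 * 100
= 29.91 %

29.91 %


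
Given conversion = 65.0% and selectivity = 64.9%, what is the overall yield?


Overall yield = conversion (%) * selectivity (%) / 100
Conversion = 65.0%, Selectivity = 64.9%
Y = 65.0 * 64.9 / 100
= 42.185 %

42.185 %


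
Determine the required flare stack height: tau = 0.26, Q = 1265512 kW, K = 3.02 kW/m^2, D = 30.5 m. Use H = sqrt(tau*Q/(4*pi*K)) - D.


tau*Q/(4*pi*K) = 0.26 * 1265512 / (4 * pi * 3.02) = 8670.07
sqrt(8670.07) = 93.1132
H = 93.1132 - 30.5 = 62.61

62.61 m


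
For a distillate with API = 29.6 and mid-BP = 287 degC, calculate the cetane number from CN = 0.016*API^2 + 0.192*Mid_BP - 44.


CN = 0.016 * 29.6^2 + 0.192 * 287 - 44
CN = 14.01856 + 55.104 - 44 = 25.12256

25.12256


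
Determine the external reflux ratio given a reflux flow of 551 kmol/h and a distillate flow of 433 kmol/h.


Reflux ratio definition: R = L / D (liquid returned / distillate withdrawn)
L = 551 kmol/h, D = 433 kmol/h
R = 551 / 433 = 1.273

1.273


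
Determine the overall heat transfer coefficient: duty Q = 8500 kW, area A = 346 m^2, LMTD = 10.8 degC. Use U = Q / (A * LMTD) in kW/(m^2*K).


From Q = U*A*LMTD, U = Q / (A * LMTD)
U = 8500 / (346 * 10.8) = 8500 / 3736.8 = 2.275

2.275 kW/(m^2*K)


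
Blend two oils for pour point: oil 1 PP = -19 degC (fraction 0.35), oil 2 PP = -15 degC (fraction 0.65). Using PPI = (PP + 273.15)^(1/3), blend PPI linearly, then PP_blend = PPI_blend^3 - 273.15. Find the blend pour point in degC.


PPI_1 = (-19 + 273.15)^(1/3) = 6.334272
PPI_2 = (-15 + 273.15)^(1/3) = 6.36733
PPI_blend = 0.35 * 6.334272 + 0.65 * 6.36733 = 6.35576
PP_blend = 6.35576^3 - 273.15 = 256.7453 - 273.15 = -16.4

-16.4 degC


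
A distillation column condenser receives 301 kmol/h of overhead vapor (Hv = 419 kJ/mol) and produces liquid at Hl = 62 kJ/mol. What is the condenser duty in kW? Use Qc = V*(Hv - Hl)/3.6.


Qc = 301 * (419 - 62) / 3.6 = 301 * 357 / 3.6 = 29850

29850 kW


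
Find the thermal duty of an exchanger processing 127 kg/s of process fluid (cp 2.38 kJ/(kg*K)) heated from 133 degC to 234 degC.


Q = m_dot * cp * delta_T
delta_T = 234 - 133 = 101 K
Q = 127 * 2.38 * 101
= 302.26 * 101
= 30528.26 kW

30528.26 kW


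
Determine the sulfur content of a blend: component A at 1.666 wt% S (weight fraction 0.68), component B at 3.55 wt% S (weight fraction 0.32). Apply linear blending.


Linear sulfur blending: S_blend = x1*S1 + x2*S2
Contribution 1: 0.68 * 1.666 = 1.13288 wt%
Contribution 2: 0.32 * 3.55 = 1.136 wt%
S_blend = 1.13288 + 1.136 = 2.26888

2.26888 wt%


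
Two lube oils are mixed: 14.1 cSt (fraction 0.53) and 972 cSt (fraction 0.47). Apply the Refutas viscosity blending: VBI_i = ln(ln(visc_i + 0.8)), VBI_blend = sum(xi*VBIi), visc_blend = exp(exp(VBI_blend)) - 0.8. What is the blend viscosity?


Refutas method: VBN_i = 14.534*ln(ln(visc_i + 0.8)) + 10.975, blended linearly by mass fraction; since VBN is linear in VBI_i = ln(ln(visc_i + 0.8)) and the fractions sum to 1, blend VBI directly: visc = exp(exp(VBI_blend)) - 0.8
VBI_1 = ln(ln(14.1 + 0.8)) = 0.993756
VBI_2 = ln(ln(972 + 0.8)) = 1.92864
VBI_blend = 0.53 * 0.993756 + 0.47 * 1.92864 = 1.43315
visc_blend = exp(exp(1.43315)) - 0.8 = 65.35

65.35 cSt


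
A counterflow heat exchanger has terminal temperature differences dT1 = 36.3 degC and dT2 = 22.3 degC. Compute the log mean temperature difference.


LMTD = (dT1 - dT2) / ln(dT1/dT2)
= (36.3 - 22.3) / ln(36.3 / 22.3) = 14 / 0.487231 = 28.73

28.73 degC


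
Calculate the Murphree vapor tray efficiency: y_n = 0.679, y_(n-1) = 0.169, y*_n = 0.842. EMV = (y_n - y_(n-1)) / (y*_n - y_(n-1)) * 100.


Murphree vapor efficiency: EMV = (y_n - y_(n-1)) / (y*_n - y_(n-1)) * 100
EMV = (0.679 - 0.169) / (0.842 - 0.169) * 100 = 0.51 / 0.673 * 100 = 75.78

75.78 %


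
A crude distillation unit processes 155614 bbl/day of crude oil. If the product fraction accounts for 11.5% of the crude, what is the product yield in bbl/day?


Crude throughput = 155614 bbl/day
Fraction yield = 11.5%
yield = throughput * fraction / 100
yield = 155614 * 11.5 / 100 = 17895.61

17895.61 bbl/day


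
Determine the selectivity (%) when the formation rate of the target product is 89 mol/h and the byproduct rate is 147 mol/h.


Selectivity = desired / (desired + undesired) * 100
Total products = 89 + 147 = 236 mol/h
S = 89 / 236 * 100
= 0.3771 * 100
= 37.71 %

37.71 %


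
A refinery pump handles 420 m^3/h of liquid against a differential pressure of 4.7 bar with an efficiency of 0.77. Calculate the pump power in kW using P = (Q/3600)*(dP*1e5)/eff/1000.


Q = 420 / 3600 = 0.116667 m^3/s
P = 0.116667 * (4.7 * 1e5) / 0.77 / 1000 = 71.21

71.21 kW


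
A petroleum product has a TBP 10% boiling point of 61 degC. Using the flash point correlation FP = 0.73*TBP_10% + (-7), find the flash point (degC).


FP = 0.73 * 61 + (-7) = 37.53

37.53 degC


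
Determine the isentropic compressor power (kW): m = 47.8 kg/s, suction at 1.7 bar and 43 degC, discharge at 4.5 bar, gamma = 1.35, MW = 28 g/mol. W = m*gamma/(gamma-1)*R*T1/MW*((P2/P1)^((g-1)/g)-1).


Isentropic work: W = m*(gamma/(gamma-1))*(R*T1/MW)*((P2/P1)^((gamma-1)/gamma) - 1)
T1 = 43 + 273.15 = 316.15 K
Pressure ratio = 4.5 / 1.7 = 2.64706
Exponent = (1.35 - 1)/1.35 = 0.259259
(P2/P1)^exp - 1 = 2.64706^0.259259 - 1 = 0.287079
W = 47.8 * 1.35 / 0.35 * 8.314 * 316.15 / 28 * 0.287079 = 4969

4969 kW


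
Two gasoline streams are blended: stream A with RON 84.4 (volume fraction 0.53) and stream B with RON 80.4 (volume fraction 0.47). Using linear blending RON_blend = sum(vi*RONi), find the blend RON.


Linear blending: RON_blend = sum(vi * RONi)
Contribution 1: 0.53 * 84.4 = 44.732
Contribution 2: 0.47 * 80.4 = 37.788
RON_blend = 44.732 + 37.788 = 82.52

82.52


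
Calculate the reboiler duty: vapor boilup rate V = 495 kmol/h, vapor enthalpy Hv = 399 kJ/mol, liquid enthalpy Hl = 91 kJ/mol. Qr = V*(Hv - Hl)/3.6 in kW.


Qr = 495 * (399 - 91) / 3.6 = 495 * 308 / 3.6 = 42350

42350 kW


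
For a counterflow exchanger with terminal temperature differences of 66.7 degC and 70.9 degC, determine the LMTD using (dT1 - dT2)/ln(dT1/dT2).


LMTD = (dT1 - dT2) / ln(dT1/dT2)
= (66.7 - 70.9) / ln(66.7 / 70.9) = -4.2 / -0.0610655 = 68.78

68.78 degC


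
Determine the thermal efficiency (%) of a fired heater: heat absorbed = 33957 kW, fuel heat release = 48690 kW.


Furnace efficiency = Q_absorbed / Q_fuel * 100
= 33957 / 48690 * 100 = 69.74

69.74 %


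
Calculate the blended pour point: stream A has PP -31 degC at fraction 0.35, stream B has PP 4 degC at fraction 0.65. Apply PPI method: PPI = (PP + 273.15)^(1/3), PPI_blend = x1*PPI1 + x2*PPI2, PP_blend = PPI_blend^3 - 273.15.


PPI_1 = (-31 + 273.15)^(1/3) = 6.232967
PPI_2 = (4 + 273.15)^(1/3) = 6.51986
PPI_blend = 0.35 * 6.232967 + 0.65 * 6.51986 = 6.419447
PP_blend = 6.419447^3 - 273.15 = 264.5409 - 273.15 = -8.61

-8.61 degC


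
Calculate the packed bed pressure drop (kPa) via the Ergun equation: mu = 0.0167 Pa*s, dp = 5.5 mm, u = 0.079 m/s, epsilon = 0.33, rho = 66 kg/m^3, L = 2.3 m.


dp = 5.5 mm = 0.0055 m
Viscous term = 150*0.0167*0.079*(1-0.33)^2 / (0.0055^2*0.33^3) = 81717.9
Inertial term = 1.75*66*0.079^2*(1-0.33) / (0.0055*0.33^3) = 2443.47
dP/L = 81717.9 + 2443.47 = 84161.4 Pa/m
dP = 84161.4 * 2.3 / 1000 = 193.6 kPa

193.6 kPa


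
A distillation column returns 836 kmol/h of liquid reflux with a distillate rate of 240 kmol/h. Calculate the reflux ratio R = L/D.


Reflux ratio definition: R = L / D (liquid returned / distillate withdrawn)
L = 836 kmol/h, D = 240 kmol/h
R = 836 / 240 = 3.483

3.483


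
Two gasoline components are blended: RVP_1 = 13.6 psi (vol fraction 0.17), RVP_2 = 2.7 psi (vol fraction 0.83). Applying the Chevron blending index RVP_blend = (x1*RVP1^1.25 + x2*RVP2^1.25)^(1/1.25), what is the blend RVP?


Chevron index: RVP_blend = (sum xi*RVPi^1.25)^(1/1.25)
RVP^1.25 terms: 0.17 * 13.6^1.25 + 0.83 * 2.7^1.25 = 7.31254
RVP_blend = 7.31254^(1/1.25) = 4.912

4.912 psi


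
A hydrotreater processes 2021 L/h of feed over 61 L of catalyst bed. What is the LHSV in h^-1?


LHSV = volumetric feed rate / catalyst volume
= 2021 L/h / 61 L
= 33.13 h^-1

33.13 h^-1


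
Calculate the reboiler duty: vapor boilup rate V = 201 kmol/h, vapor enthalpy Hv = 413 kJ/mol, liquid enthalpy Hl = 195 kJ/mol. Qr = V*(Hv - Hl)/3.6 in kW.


Qr = 201 * (413 - 195) / 3.6 = 201 * 218 / 3.6 = 12170

12170 kW


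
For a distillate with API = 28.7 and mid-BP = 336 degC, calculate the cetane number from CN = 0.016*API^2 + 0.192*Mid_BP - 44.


CN = 0.016 * 28.7^2 + 0.192 * 336 - 44
CN = 13.17904 + 64.512 - 44 = 33.69104

33.69104


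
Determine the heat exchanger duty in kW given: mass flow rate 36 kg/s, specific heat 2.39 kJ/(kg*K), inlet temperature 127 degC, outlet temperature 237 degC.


Q = m_dot * cp * delta_T
delta_T = 237 - 127 = 110 K
Q = 36 * 2.39 * 110
= 86.04 * 110
= 9464.4 kW

9464.4 kW


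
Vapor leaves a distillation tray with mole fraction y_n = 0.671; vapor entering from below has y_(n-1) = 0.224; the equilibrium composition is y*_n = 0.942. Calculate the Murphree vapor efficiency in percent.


Murphree vapor efficiency: EMV = (y_n - y_(n-1)) / (y*_n - y_(n-1)) * 100
EMV = (0.671 - 0.224) / (0.942 - 0.224) * 100 = 0.447 / 0.718 * 100 = 62.26

62.26 %


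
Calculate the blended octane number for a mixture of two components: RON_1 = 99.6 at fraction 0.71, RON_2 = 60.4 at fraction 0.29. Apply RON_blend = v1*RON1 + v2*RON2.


Linear blending: RON_blend = sum(vi * RONi)
Contribution 1: 0.71 * 99.6 = 70.716
Contribution 2: 0.29 * 60.4 = 17.516
RON_blend = 70.716 + 17.516 = 88.232

88.232


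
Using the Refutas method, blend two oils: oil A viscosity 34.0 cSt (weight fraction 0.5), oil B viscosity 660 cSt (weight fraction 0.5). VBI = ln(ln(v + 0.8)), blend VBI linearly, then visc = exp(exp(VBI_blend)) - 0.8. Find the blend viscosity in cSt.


Refutas method: VBN_i = 14.534*ln(ln(visc_i + 0.8)) + 10.975, blended linearly by mass fraction; since VBN is linear in VBI_i = ln(ln(visc_i + 0.8)) and the fractions sum to 1, blend VBI directly: visc = exp(exp(VBI_blend)) - 0.8
VBI_1 = ln(ln(34.0 + 0.8)) = 1.26684
VBI_2 = ln(ln(660 + 0.8)) = 1.87079
VBI_blend = 0.5 * 1.26684 + 0.5 * 1.87079 = 1.56881
visc_blend = exp(exp(1.56881)) - 0.8 = 120.8

120.8 cSt


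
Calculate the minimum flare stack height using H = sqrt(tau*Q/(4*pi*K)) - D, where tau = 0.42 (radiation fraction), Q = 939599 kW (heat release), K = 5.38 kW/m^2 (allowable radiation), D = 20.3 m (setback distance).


tau*Q/(4*pi*K) = 0.42 * 939599 / (4 * pi * 5.38) = 5837.13
sqrt(5837.13) = 76.4011
H = 76.4011 - 20.3 = 56.10

56.10 m


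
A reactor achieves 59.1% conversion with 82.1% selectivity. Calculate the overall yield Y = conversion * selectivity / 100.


Overall yield = conversion (%) * selectivity (%) / 100
Conversion = 59.1%, Selectivity = 82.1%
Y = 59.1 * 82.1 / 100
= 48.5211 %

48.5211 %


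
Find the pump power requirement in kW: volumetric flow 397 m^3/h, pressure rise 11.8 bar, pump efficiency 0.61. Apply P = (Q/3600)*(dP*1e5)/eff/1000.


Q = 397 / 3600 = 0.110278 m^3/s
P = 0.110278 * (11.8 * 1e5) / 0.61 / 1000 = 213.3

213.3 kW


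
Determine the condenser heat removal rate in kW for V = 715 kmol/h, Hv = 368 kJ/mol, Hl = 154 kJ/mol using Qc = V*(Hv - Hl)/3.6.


Qc = 715 * (368 - 154) / 3.6 = 715 * 214 / 3.6 = 42500

42500 kW


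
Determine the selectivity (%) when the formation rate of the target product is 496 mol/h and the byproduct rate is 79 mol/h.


Selectivity = desired / (desired + undesired) * 100
Total products = 496 + 79 = 575 mol/h
S = 496 / 575 * 100
= 0.8626 * 100
= 86.26 %

86.26 %


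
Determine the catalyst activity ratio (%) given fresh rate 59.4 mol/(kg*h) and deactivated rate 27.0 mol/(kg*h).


Activity (%) = (rate_used / rate_fresh) * 100
rate_used = 27.0, rate_fresh = 59.4
= (27.0 / 59.4) * 100
= 0.4545 * 100 = 45.45

45.45 %


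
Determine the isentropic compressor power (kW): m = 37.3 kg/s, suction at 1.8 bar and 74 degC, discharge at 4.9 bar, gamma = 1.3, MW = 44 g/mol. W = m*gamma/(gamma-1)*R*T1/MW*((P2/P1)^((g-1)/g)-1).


Isentropic work: W = m*(gamma/(gamma-1))*(R*T1/MW)*((P2/P1)^((gamma-1)/gamma) - 1)
T1 = 74 + 273.15 = 347.15 K
Pressure ratio = 4.9 / 1.8 = 2.72222
Exponent = (1.3 - 1)/1.3 = 0.230769
(P2/P1)^exp - 1 = 2.72222^0.230769 - 1 = 0.259989
W = 37.3 * 1.3 / 0.3 * 8.314 * 347.15 / 44 * 0.259989 = 2757

2757 kW


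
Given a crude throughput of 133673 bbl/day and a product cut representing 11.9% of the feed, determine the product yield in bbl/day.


Crude throughput = 133673 bbl/day
Fraction yield = 11.9%
yield = throughput * fraction / 100
yield = 133673 * 11.9 / 100 = 15907.087

15907.087 bbl/day


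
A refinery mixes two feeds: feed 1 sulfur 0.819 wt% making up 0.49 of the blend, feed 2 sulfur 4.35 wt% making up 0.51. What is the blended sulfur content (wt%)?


Linear sulfur blending: S_blend = x1*S1 + x2*S2
Contribution 1: 0.49 * 0.819 = 0.40131 wt%
Contribution 2: 0.51 * 4.35 = 2.2185 wt%
S_blend = 0.40131 + 2.2185 = 2.61981

2.61981 wt%


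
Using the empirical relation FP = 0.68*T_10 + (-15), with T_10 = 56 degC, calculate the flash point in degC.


FP = 0.68 * 56 + (-15) = 23.08

23.08 degC


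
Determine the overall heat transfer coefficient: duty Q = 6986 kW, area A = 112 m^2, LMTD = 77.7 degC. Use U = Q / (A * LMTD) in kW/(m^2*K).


From Q = U*A*LMTD, U = Q / (A * LMTD)
U = 6986 / (112 * 77.7) = 6986 / 8702.4 = 0.8028

0.8028 kW/(m^2*K)


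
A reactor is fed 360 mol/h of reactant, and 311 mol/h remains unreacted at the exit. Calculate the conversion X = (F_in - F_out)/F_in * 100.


X = (F_in - F_out) / F_in * 100
Moles reacted = 360 - 311 = 49
X = 49 / 360 * 100
= 0.1361 * 100
= 13.61 %

13.61 %


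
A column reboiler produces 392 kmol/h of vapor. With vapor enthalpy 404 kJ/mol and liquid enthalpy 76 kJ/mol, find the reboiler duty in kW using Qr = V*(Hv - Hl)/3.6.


Qr = 392 * (404 - 76) / 3.6 = 392 * 328 / 3.6 = 35720

35720 kW


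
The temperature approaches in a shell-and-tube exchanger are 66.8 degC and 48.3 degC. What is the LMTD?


LMTD = (dT1 - dT2) / ln(dT1/dT2)
= (66.8 - 48.3) / ln(66.8 / 48.3) = 18.5 / 0.324272 = 57.05

57.05 degC


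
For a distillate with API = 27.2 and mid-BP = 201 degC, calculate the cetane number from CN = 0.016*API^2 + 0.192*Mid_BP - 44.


CN = 0.016 * 27.2^2 + 0.192 * 201 - 44
CN = 11.83744 + 38.592 - 44 = 6.42944

6.42944


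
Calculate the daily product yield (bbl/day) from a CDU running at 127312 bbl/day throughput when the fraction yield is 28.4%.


Crude throughput = 127312 bbl/day
Fraction yield = 28.4%
yield = throughput * fraction / 100
yield = 127312 * 28.4 / 100 = 36156.608

36156.608 bbl/day


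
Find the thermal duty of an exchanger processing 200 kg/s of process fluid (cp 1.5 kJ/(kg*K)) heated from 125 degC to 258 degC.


Q = m_dot * cp * delta_T
delta_T = 258 - 125 = 133 K
Q = 200 * 1.5 * 133
= 300 * 133
= 39900 kW

39900 kW


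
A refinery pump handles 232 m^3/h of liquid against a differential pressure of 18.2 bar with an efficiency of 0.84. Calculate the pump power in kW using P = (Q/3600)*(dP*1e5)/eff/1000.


Q = 232 / 3600 = 0.0644444 m^3/s
P = 0.0644444 * (18.2 * 1e5) / 0.84 / 1000 = 139.6

139.6 kW


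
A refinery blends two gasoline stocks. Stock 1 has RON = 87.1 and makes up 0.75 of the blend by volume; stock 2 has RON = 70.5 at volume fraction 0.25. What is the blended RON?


Linear blending: RON_blend = sum(vi * RONi)
Contribution 1: 0.75 * 87.1 = 65.325
Contribution 2: 0.25 * 70.5 = 17.625
RON_blend = 65.325 + 17.625 = 82.95

82.95


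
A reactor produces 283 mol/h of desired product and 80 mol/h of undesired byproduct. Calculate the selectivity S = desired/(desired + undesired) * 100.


Selectivity = desired / (desired + undesired) * 100
Total products = 283 + 80 = 363 mol/h
S = 283 / 363 * 100
= 0.7796 * 100
= 77.96 %

77.96 %


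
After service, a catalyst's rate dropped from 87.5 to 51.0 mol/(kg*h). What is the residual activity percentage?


Activity (%) = (rate_used / rate_fresh) * 100
rate_used = 51.0, rate_fresh = 87.5
= (51.0 / 87.5) * 100
= 0.5829 * 100 = 58.29

58.29 %


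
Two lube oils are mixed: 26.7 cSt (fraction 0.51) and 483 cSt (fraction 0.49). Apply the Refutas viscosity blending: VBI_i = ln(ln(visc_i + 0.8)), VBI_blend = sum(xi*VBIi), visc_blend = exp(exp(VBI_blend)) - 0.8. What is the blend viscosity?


Refutas method: VBN_i = 14.534*ln(ln(visc_i + 0.8)) + 10.975, blended linearly by mass fraction; since VBN is linear in VBI_i = ln(ln(visc_i + 0.8)) and the fractions sum to 1, blend VBI directly: visc = exp(exp(VBI_blend)) - 0.8
VBI_1 = ln(ln(26.7 + 0.8)) = 1.19821
VBI_2 = ln(ln(483 + 0.8)) = 1.82159
VBI_blend = 0.51 * 1.19821 + 0.49 * 1.82159 = 1.50367
visc_blend = exp(exp(1.50367)) - 0.8 = 89.05

89.05 cSt


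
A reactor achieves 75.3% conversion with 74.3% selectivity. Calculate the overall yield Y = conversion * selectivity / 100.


Overall yield = conversion (%) * selectivity (%) / 100
Conversion = 75.3%, Selectivity = 74.3%
Y = 75.3 * 74.3 / 100
= 55.9479 %

55.9479 %


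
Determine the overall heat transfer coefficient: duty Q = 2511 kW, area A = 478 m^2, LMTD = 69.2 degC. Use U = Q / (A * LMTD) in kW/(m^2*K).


From Q = U*A*LMTD, U = Q / (A * LMTD)
U = 2511 / (478 * 69.2) = 2511 / 33077.6 = 0.07591

0.07591 kW/(m^2*K)


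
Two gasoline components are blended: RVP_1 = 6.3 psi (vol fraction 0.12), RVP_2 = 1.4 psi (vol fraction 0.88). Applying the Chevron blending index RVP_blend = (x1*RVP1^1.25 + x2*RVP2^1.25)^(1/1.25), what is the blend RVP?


Chevron index: RVP_blend = (sum xi*RVPi^1.25)^(1/1.25)
RVP^1.25 terms: 0.12 * 6.3^1.25 + 0.88 * 1.4^1.25 = 2.53784
RVP_blend = 2.53784^(1/1.25) = 2.107

2.107 psi


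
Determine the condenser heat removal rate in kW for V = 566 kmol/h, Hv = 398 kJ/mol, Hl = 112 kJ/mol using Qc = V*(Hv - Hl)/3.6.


Qc = 566 * (398 - 112) / 3.6 = 566 * 286 / 3.6 = 44970

44970 kW


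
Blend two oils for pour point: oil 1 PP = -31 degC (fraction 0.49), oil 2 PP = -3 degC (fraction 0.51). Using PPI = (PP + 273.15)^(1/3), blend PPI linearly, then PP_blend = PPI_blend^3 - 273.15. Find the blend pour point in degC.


PPI_1 = (-31 + 273.15)^(1/3) = 6.232967
PPI_2 = (-3 + 273.15)^(1/3) = 6.464501
PPI_blend = 0.49 * 6.232967 + 0.51 * 6.464501 = 6.351049
PP_blend = 6.351049^3 - 273.15 = 256.1748 - 273.15 = -16.98

-16.98 degC


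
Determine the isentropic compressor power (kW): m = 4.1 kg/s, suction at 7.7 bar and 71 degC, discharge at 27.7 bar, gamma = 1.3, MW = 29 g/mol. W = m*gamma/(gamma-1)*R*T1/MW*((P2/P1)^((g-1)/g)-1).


Isentropic work: W = m*(gamma/(gamma-1))*(R*T1/MW)*((P2/P1)^((gamma-1)/gamma) - 1)
T1 = 71 + 273.15 = 344.15 K
Pressure ratio = 27.7 / 7.7 = 3.5974
Exponent = (1.3 - 1)/1.3 = 0.230769
(P2/P1)^exp - 1 = 3.5974^0.230769 - 1 = 0.343708
W = 4.1 * 1.3 / 0.3 * 8.314 * 344.15 / 29 * 0.343708 = 602.5

602.5 kW


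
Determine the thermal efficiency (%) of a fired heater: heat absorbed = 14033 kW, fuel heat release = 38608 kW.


Furnace efficiency = Q_absorbed / Q_fuel * 100
= 14033 / 38608 * 100 = 36.35

36.35 %


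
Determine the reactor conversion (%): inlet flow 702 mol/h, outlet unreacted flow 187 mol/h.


X = (F_in - F_out) / F_in * 100
Moles reacted = 702 - 187 = 515
X = 515 / 702 * 100
= 0.7336 * 100
= 73.36 %

73.36 %


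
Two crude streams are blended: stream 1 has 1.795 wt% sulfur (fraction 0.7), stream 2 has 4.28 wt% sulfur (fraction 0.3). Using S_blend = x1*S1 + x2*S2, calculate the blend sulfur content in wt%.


Linear sulfur blending: S_blend = x1*S1 + x2*S2
Contribution 1: 0.7 * 1.795 = 1.2565 wt%
Contribution 2: 0.3 * 4.28 = 1.284 wt%
S_blend = 1.2565 + 1.284 = 2.5405

2.5405 wt%


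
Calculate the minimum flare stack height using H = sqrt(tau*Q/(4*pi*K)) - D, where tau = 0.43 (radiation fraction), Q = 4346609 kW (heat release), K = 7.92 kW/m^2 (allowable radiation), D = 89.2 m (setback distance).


tau*Q/(4*pi*K) = 0.43 * 4346609 / (4 * pi * 7.92) = 18779.5
sqrt(18779.5) = 137.038
H = 137.038 - 89.2 = 47.84

47.84 m


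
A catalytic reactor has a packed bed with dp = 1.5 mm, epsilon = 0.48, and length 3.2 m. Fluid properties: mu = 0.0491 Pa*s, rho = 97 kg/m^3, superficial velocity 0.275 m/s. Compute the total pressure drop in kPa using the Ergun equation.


dp = 1.5 mm = 0.0015 m
Viscous term = 150*0.0491*0.275*(1-0.48)^2 / (0.0015^2*0.48^3) = 2200930
Inertial term = 1.75*97*0.275^2*(1-0.48) / (0.0015*0.48^3) = 40240.5
dP/L = 2200930 + 40240.5 = 2241170 Pa/m
dP = 2241170 * 3.2 / 1000 = 7172 kPa

7172 kPa


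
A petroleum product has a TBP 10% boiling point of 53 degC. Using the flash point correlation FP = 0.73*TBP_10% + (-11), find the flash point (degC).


FP = 0.73 * 53 + (-11) = 27.69

27.69 degC


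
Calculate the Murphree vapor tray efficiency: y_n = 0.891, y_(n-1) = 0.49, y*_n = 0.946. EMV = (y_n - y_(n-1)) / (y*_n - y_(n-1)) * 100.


Murphree vapor efficiency: EMV = (y_n - y_(n-1)) / (y*_n - y_(n-1)) * 100
EMV = (0.891 - 0.49) / (0.946 - 0.49) * 100 = 0.401 / 0.456 * 100 = 87.94

87.94 %


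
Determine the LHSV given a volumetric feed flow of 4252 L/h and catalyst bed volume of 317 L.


LHSV = volumetric feed rate / catalyst volume
= 4252 L/h / 317 L
= 13.41 h^-1

13.41 h^-1


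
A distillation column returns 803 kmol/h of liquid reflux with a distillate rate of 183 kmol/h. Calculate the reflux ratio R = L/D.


Reflux ratio definition: R = L / D (liquid returned / distillate withdrawn)
L = 803 kmol/h, D = 183 kmol/h
R = 803 / 183 = 4.388

4.388


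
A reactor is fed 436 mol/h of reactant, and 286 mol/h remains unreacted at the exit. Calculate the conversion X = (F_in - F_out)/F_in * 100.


X = (F_in - F_out) / F_in * 100
Moles reacted = 436 - 286 = 150
X = 150 / 436 * 100
= 0.3440 * 100
= 34.40 %

34.40 %


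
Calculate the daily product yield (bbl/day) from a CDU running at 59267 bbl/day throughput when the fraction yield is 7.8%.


Crude throughput = 59267 bbl/day
Fraction yield = 7.8%
yield = throughput * fraction / 100
yield = 59267 * 7.8 / 100 = 4622.826

4622.826 bbl/day


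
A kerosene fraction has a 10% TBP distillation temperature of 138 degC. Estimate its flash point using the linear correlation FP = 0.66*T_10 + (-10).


FP = 0.66 * 138 + (-10) = 81.08

81.08 degC


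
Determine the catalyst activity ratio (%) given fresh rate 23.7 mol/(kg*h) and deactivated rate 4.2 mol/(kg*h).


Activity (%) = (rate_used / rate_fresh) * 100
rate_used = 4.2, rate_fresh = 23.7
= (4.2 / 23.7) * 100
= 0.1772 * 100 = 17.72

17.72 %


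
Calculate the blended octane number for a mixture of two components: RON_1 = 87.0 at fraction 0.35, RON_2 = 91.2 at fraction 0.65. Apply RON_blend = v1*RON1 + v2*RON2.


Linear blending: RON_blend = sum(vi * RONi)
Contribution 1: 0.35 * 87.0 = 30.45
Contribution 2: 0.65 * 91.2 = 59.28
RON_blend = 30.45 + 59.28 = 89.73

89.73


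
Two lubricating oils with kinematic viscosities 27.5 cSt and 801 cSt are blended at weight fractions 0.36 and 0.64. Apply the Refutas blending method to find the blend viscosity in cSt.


Refutas method: VBN_i = 14.534*ln(ln(visc_i + 0.8)) + 10.975, blended linearly by mass fraction; since VBN is linear in VBI_i = ln(ln(visc_i + 0.8)) and the fractions sum to 1, blend VBI directly: visc = exp(exp(VBI_blend)) - 0.8
VBI_1 = ln(ln(27.5 + 0.8)) = 1.20683
VBI_2 = ln(ln(801 + 0.8)) = 1.90014
VBI_blend = 0.36 * 1.20683 + 0.64 * 1.90014 = 1.65055
visc_blend = exp(exp(1.65055)) - 0.8 = 182.3

182.3 cSt


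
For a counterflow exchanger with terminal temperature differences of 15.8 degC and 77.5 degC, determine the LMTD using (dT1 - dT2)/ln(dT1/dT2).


LMTD = (dT1 - dT2) / ln(dT1/dT2)
= (15.8 - 77.5) / ln(15.8 / 77.5) = -61.7 / -1.59027 = 38.80

38.80 degC


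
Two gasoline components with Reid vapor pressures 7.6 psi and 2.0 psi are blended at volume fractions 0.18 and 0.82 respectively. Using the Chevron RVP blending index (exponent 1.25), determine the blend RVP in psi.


Chevron index: RVP_blend = (sum xi*RVPi^1.25)^(1/1.25)
RVP^1.25 terms: 0.18 * 7.6^1.25 + 0.82 * 2.0^1.25 = 4.22168
RVP_blend = 4.22168^(1/1.25) = 3.165

3.165 psi


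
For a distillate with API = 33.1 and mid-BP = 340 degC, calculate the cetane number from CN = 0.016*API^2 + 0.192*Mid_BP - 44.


CN = 0.016 * 33.1^2 + 0.192 * 340 - 44
CN = 17.52976 + 65.28 - 44 = 38.80976

38.80976


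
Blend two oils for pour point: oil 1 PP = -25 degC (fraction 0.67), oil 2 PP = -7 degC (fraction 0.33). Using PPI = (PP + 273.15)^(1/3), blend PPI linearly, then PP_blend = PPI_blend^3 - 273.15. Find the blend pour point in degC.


PPI_1 = (-25 + 273.15)^(1/3) = 6.284028
PPI_2 = (-7 + 273.15)^(1/3) = 6.432436
PPI_blend = 0.67 * 6.284028 + 0.33 * 6.432436 = 6.333003
PP_blend = 6.333003^3 - 273.15 = 253.9973 - 273.15 = -19.15

-19.15 degC


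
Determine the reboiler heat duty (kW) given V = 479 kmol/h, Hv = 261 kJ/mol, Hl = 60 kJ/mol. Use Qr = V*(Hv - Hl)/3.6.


Qr = 479 * (261 - 60) / 3.6 = 479 * 201 / 3.6 = 26740

26740 kW


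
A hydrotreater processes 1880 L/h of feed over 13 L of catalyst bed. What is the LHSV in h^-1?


LHSV = volumetric feed rate / catalyst volume
= 1880 L/h / 13 L
= 144.6 h^-1

144.6 h^-1


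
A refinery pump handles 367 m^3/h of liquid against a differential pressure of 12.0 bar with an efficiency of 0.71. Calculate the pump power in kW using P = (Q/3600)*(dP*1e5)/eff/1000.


Q = 367 / 3600 = 0.101944 m^3/s
P = 0.101944 * (12.0 * 1e5) / 0.71 / 1000 = 172.3

172.3 kW


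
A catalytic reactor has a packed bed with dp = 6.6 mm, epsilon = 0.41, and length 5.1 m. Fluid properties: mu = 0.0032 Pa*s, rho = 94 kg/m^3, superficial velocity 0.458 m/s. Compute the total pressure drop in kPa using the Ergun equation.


dp = 6.6 mm = 0.0066 m
Viscous term = 150*0.0032*0.458*(1-0.41)^2 / (0.0066^2*0.41^3) = 25490.1
Inertial term = 1.75*94*0.458^2*(1-0.41) / (0.0066*0.41^3) = 44756.2
dP/L = 25490.1 + 44756.2 = 70246.3 Pa/m
dP = 70246.3 * 5.1 / 1000 = 358.3 kPa

358.3 kPa


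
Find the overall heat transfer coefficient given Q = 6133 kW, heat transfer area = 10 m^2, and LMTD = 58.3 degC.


From Q = U*A*LMTD, U = Q / (A * LMTD)
U = 6133 / (10 * 58.3) = 6133 / 583 = 10.52

10.52 kW/(m^2*K)


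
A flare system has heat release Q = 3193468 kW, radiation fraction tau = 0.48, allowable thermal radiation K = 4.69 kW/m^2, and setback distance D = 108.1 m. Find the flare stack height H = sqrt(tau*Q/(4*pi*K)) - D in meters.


tau*Q/(4*pi*K) = 0.48 * 3193468 / (4 * pi * 4.69) = 26008.8
sqrt(26008.8) = 161.272
H = 161.272 - 108.1 = 53.17

53.17 m


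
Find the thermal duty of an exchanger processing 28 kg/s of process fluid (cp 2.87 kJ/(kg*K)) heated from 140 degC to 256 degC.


Q = m_dot * cp * delta_T
delta_T = 256 - 140 = 116 K
Q = 28 * 2.87 * 116
= 80.36 * 116
= 9321.76 kW

9321.76 kW


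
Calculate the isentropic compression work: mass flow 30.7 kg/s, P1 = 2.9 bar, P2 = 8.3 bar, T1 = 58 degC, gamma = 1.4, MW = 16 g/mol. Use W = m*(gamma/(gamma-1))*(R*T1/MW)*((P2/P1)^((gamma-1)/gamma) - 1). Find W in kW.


Isentropic work: W = m*(gamma/(gamma-1))*(R*T1/MW)*((P2/P1)^((gamma-1)/gamma) - 1)
T1 = 58 + 273.15 = 331.15 K
Pressure ratio = 8.3 / 2.9 = 2.86207
Exponent = (1.4 - 1)/1.4 = 0.285714
(P2/P1)^exp - 1 = 2.86207^0.285714 - 1 = 0.350454
W = 30.7 * 1.4 / 0.4 * 8.314 * 331.15 / 16 * 0.350454 = 6480

6480 kW


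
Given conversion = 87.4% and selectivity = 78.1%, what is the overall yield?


Overall yield = conversion (%) * selectivity (%) / 100
Conversion = 87.4%, Selectivity = 78.1%
Y = 87.4 * 78.1 / 100
= 68.2594 %

68.2594 %


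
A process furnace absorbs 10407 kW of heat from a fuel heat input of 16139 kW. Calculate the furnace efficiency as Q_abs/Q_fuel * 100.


Furnace efficiency = Q_absorbed / Q_fuel * 100
= 10407 / 16139 * 100 = 64.48

64.48 %


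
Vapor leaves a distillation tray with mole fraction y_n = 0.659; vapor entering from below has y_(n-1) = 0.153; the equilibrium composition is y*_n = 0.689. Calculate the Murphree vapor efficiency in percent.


Murphree vapor efficiency: EMV = (y_n - y_(n-1)) / (y*_n - y_(n-1)) * 100
EMV = (0.659 - 0.153) / (0.689 - 0.153) * 100 = 0.506 / 0.536 * 100 = 94.40

94.40 %


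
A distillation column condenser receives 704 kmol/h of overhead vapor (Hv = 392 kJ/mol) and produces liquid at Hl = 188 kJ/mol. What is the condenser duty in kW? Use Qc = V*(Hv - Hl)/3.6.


Qc = 704 * (392 - 188) / 3.6 = 704 * 204 / 3.6 = 39890

39890 kW


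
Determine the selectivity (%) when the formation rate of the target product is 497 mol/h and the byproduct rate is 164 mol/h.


Selectivity = desired / (desired + undesired) * 100
Total products = 497 + 164 = 661 mol/h
S = 497 / 661 * 100
= 0.7519 * 100
= 75.19 %

75.19 %


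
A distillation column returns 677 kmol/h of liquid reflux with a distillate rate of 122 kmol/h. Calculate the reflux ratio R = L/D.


Reflux ratio definition: R = L / D (liquid returned / distillate withdrawn)
L = 677 kmol/h, D = 122 kmol/h
R = 677 / 122 = 5.549

5.549


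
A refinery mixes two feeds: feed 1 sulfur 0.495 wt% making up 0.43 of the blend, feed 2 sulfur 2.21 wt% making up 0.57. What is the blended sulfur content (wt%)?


Linear sulfur blending: S_blend = x1*S1 + x2*S2
Contribution 1: 0.43 * 0.495 = 0.21285 wt%
Contribution 2: 0.57 * 2.21 = 1.2597 wt%
S_blend = 0.21285 + 1.2597 = 1.47255

1.47255 wt%


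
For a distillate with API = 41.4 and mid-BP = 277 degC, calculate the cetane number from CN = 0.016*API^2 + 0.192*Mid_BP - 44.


CN = 0.016 * 41.4^2 + 0.192 * 277 - 44
CN = 27.42336 + 53.184 - 44 = 36.60736

36.60736


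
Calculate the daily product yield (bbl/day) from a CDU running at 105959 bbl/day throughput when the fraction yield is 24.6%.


Crude throughput = 105959 bbl/day
Fraction yield = 24.6%
yield = throughput * fraction / 100
yield = 105959 * 24.6 / 100 = 26065.914

26065.914 bbl/day


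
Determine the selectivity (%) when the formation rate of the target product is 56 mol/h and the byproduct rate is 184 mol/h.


Selectivity = desired / (desired + undesired) * 100
Total products = 56 + 184 = 240 mol/h
S = 56 / 240 * 100
= 0.2333 * 100
= 23.33 %

23.33 %


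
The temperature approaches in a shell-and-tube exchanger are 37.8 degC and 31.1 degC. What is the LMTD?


LMTD = (dT1 - dT2) / ln(dT1/dT2)
= (37.8 - 31.1) / ln(37.8 / 31.1) = 6.7 / 0.195101 = 34.34

34.34 degC


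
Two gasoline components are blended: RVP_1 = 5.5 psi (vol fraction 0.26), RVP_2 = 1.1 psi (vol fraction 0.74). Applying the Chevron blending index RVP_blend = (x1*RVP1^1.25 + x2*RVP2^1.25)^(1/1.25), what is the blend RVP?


Chevron index: RVP_blend = (sum xi*RVPi^1.25)^(1/1.25)
RVP^1.25 terms: 0.26 * 5.5^1.25 + 0.74 * 1.1^1.25 = 3.02354
RVP_blend = 3.02354^(1/1.25) = 2.423

2.423 psi


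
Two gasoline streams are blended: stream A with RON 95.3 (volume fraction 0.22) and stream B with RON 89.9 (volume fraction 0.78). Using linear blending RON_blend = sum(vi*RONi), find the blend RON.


Linear blending: RON_blend = sum(vi * RONi)
Contribution 1: 0.22 * 95.3 = 20.966
Contribution 2: 0.78 * 89.9 = 70.122
RON_blend = 20.966 + 70.122 = 91.088

91.088


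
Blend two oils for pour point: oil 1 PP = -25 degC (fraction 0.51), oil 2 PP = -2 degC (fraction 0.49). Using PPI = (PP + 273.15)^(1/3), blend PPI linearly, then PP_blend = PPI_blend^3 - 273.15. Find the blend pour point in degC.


PPI_1 = (-25 + 273.15)^(1/3) = 6.284028
PPI_2 = (-2 + 273.15)^(1/3) = 6.472467
PPI_blend = 0.51 * 6.284028 + 0.49 * 6.472467 = 6.376363
PP_blend = 6.376363^3 - 273.15 = 259.2502 - 273.15 = -13.9

-13.9 degC


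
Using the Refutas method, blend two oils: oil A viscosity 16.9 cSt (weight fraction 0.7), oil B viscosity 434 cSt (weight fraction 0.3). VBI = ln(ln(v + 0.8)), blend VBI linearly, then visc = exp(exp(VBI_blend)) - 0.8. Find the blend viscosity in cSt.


Refutas method: VBN_i = 14.534*ln(ln(visc_i + 0.8)) + 10.975, blended linearly by mass fraction; since VBN is linear in VBI_i = ln(ln(visc_i + 0.8)) and the fractions sum to 1, blend VBI directly: visc = exp(exp(VBI_blend)) - 0.8
VBI_1 = ln(ln(16.9 + 0.8)) = 1.05555
VBI_2 = ln(ln(434 + 0.8)) = 1.80416
VBI_blend = 0.7 * 1.05555 + 0.3 * 1.80416 = 1.28013
visc_blend = exp(exp(1.28013)) - 0.8 = 35.69

35.69 cSt


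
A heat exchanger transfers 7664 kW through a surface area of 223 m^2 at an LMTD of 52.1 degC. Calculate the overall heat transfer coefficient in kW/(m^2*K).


From Q = U*A*LMTD, U = Q / (A * LMTD)
U = 7664 / (223 * 52.1) = 7664 / 11618.3 = 0.6596

0.6596 kW/(m^2*K)


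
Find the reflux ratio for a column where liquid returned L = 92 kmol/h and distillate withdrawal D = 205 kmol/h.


Reflux ratio definition: R = L / D (liquid returned / distillate withdrawn)
L = 92 kmol/h, D = 205 kmol/h
R = 92 / 205 = 0.4488

0.4488


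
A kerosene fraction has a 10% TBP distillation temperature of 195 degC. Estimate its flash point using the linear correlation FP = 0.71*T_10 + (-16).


FP = 0.71 * 195 + (-16) = 122.45

122.45 degC


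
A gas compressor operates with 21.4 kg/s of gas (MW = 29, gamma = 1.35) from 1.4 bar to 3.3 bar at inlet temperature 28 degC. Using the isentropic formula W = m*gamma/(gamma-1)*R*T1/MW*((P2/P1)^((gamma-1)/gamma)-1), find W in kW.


Isentropic work: W = m*(gamma/(gamma-1))*(R*T1/MW)*((P2/P1)^((gamma-1)/gamma) - 1)
T1 = 28 + 273.15 = 301.15 K
Pressure ratio = 3.3 / 1.4 = 2.35714
Exponent = (1.35 - 1)/1.35 = 0.259259
(P2/P1)^exp - 1 = 2.35714^0.259259 - 1 = 0.248948
W = 21.4 * 1.35 / 0.35 * 8.314 * 301.15 / 29 * 0.248948 = 1774

1774 kW
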